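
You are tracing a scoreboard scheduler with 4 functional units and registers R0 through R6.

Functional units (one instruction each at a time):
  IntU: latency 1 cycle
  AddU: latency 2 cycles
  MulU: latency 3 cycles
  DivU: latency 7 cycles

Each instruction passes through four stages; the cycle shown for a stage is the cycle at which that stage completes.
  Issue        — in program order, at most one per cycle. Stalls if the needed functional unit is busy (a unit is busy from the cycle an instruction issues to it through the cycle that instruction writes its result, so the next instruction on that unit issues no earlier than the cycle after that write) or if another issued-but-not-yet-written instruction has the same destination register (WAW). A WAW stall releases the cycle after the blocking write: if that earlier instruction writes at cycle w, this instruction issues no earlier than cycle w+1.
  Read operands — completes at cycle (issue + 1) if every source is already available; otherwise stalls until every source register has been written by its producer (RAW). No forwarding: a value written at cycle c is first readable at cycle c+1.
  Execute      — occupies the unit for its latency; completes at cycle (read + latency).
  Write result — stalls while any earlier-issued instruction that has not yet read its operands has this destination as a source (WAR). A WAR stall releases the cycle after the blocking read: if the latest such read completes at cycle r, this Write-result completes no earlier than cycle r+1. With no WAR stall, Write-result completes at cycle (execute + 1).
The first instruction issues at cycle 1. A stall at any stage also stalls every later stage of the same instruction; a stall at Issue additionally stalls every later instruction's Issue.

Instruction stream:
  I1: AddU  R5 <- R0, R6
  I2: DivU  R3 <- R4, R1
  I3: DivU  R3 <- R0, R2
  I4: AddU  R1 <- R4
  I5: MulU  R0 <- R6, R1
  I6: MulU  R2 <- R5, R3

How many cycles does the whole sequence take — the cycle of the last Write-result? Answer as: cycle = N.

cycle = 28

[1] I1→AddU
[2] I1 RO | I2→DivU
[3] I2 RO
[4] I1 EX
[5] I1 WR R5
[10] I2 EX
[11] I2 WR R3
[12] I3→DivU
[13] I3 RO | I4→AddU
[14] I4 RO | I5→MulU
[16] I4 EX
[17] I4 WR R1
[18] I5 RO
[20] I3 EX
[21] I3 WR R3 | I5 EX
[22] I5 WR R0
[23] I6→MulU
[24] I6 RO
[27] I6 EX
[28] I6 WR R2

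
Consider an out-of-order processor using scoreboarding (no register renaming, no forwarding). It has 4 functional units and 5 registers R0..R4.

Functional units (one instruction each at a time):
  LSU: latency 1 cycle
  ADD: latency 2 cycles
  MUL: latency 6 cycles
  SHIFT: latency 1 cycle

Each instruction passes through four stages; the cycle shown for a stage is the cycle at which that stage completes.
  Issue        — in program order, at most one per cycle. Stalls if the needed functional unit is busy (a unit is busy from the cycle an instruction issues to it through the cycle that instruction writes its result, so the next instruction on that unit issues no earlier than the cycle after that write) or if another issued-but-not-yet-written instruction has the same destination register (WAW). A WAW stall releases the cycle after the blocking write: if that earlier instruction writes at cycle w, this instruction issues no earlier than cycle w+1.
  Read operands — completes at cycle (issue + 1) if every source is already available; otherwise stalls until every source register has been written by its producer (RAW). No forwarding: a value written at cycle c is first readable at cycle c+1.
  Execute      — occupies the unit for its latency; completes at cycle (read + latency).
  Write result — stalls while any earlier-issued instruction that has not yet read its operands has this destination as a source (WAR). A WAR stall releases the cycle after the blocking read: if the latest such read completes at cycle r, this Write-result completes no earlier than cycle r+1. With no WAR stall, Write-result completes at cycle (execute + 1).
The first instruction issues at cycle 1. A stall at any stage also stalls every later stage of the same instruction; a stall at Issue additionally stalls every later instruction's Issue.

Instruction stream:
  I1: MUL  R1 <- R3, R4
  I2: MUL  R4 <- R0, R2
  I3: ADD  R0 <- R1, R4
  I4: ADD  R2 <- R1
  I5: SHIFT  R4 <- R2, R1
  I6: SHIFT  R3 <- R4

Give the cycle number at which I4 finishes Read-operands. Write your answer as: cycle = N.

t=1  issue I1 (MUL)
t=2  I1 read-ops
t=8  I1 finished on MUL
t=9  I1→R1
t=10  issue I2 (MUL)
t=11  I2 read-ops · issue I3 (ADD)
t=17  I2 finished on MUL
t=18  I2→R4
t=19  I3 read-ops
t=21  I3 finished on ADD
t=22  I3→R0
t=23  issue I4 (ADD)
t=24  I4 read-ops · issue I5 (SHIFT)
t=26  I4 finished on ADD
t=27  I4→R2
t=28  I5 read-ops
t=29  I5 finished on SHIFT
t=30  I5→R4
t=31  issue I6 (SHIFT)
t=32  I6 read-ops
t=33  I6 finished on SHIFT
t=34  I6→R3

cycle = 24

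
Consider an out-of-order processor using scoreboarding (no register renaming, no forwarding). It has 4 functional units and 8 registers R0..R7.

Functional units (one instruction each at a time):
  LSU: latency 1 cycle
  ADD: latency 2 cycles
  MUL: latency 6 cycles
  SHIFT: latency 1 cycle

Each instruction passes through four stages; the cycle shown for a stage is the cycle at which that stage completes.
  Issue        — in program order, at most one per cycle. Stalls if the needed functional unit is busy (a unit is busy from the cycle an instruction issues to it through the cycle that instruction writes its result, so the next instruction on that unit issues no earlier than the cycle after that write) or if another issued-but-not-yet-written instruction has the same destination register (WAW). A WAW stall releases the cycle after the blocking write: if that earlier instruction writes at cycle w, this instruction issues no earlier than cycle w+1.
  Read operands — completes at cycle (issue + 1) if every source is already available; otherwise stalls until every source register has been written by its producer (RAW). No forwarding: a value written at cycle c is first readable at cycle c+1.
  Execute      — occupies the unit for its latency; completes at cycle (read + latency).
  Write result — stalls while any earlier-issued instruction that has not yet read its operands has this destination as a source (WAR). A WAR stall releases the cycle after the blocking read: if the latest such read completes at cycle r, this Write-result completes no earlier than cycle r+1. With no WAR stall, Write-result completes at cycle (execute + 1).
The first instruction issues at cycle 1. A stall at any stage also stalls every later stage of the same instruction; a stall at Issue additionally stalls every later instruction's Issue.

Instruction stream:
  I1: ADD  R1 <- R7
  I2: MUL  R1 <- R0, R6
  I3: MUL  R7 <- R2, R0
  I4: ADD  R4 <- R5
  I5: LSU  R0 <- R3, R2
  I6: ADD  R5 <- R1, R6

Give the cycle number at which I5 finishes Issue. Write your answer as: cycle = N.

  I1 | 1 | 2 | 4 | 5
  I2 | 6 | 7 | 13 | 14   WAW R1: wait I1 write@5
  I3 | 15 | 16 | 22 | 23   struct: MUL busy until I2 writes@14
  I4 | 16 | 17 | 19 | 20
  I5 | 17 | 18 | 19 | 20
  I6 | 21 | 22 | 24 | 25   struct: ADD busy until I4 writes@20

cycle = 17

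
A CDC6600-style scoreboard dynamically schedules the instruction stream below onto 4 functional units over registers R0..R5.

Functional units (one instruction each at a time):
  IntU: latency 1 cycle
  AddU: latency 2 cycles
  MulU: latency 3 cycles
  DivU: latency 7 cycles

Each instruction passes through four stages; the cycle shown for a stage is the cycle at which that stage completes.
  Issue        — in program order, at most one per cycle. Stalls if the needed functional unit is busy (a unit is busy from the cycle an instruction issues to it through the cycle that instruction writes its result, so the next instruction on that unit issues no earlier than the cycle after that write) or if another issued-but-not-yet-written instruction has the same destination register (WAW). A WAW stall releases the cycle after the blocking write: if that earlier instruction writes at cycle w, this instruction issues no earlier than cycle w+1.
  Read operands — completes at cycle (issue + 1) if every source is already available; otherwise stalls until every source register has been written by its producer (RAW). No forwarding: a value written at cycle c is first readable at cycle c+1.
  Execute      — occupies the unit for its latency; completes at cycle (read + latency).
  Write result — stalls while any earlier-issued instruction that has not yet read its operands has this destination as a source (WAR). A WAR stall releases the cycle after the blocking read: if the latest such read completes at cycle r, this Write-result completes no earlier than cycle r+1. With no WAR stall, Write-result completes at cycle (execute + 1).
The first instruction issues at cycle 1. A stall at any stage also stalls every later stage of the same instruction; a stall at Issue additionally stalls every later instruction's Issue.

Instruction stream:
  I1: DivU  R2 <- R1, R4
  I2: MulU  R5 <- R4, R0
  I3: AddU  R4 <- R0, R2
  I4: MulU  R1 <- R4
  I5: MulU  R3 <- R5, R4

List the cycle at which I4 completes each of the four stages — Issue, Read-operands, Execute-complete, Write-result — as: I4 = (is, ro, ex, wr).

I1  is:1  ro:2  ex:9  wr:10
I2  is:2  ro:3  ex:6  wr:7
I3  is:3  ro:11  ex:13  wr:14  — RAW R2: wait I1 write@10
I4  is:8  ro:15  ex:18  wr:19  — struct: MulU busy until I2 writes@7, RAW R4: wait I3 write@14
I5  is:20  ro:21  ex:24  wr:25  — struct: MulU busy until I4 writes@19

I4 = (8, 15, 18, 19)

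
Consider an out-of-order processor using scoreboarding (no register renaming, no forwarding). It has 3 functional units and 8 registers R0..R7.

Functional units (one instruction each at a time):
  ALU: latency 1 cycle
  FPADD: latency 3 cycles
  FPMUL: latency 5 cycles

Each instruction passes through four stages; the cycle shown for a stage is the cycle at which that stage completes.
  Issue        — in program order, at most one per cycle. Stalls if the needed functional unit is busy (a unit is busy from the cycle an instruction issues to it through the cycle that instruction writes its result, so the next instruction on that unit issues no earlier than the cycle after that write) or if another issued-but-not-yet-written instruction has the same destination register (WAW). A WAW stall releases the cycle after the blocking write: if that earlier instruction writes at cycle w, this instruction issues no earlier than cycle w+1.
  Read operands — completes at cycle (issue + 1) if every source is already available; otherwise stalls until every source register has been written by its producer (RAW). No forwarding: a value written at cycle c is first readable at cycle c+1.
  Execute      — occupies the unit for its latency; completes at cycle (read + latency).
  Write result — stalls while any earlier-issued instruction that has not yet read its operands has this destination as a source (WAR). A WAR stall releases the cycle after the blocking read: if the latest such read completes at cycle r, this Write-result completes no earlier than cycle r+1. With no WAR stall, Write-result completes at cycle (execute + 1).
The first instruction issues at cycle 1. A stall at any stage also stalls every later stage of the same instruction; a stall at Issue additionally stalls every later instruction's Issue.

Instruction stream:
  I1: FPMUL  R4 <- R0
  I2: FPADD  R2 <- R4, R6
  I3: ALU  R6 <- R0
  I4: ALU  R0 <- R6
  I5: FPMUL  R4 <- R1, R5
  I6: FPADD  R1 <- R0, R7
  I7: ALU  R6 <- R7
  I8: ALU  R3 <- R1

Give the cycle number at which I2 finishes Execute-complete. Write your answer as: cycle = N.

I1  is:1  ro:2  ex:7  wr:8
I2  is:2  ro:9  ex:12  wr:13  — RAW R4: wait I1 write@8
I3  is:3  ro:4  ex:5  wr:10  — WAR R6: wait I2 read@9
I4  is:11  ro:12  ex:13  wr:14  — struct: ALU busy until I3 writes@10
I5  is:12  ro:13  ex:18  wr:19
I6  is:14  ro:15  ex:18  wr:19  — struct: FPADD busy until I2 writes@13
I7  is:15  ro:16  ex:17  wr:18
I8  is:19  ro:20  ex:21  wr:22  — struct: ALU busy until I7 writes@18

cycle = 12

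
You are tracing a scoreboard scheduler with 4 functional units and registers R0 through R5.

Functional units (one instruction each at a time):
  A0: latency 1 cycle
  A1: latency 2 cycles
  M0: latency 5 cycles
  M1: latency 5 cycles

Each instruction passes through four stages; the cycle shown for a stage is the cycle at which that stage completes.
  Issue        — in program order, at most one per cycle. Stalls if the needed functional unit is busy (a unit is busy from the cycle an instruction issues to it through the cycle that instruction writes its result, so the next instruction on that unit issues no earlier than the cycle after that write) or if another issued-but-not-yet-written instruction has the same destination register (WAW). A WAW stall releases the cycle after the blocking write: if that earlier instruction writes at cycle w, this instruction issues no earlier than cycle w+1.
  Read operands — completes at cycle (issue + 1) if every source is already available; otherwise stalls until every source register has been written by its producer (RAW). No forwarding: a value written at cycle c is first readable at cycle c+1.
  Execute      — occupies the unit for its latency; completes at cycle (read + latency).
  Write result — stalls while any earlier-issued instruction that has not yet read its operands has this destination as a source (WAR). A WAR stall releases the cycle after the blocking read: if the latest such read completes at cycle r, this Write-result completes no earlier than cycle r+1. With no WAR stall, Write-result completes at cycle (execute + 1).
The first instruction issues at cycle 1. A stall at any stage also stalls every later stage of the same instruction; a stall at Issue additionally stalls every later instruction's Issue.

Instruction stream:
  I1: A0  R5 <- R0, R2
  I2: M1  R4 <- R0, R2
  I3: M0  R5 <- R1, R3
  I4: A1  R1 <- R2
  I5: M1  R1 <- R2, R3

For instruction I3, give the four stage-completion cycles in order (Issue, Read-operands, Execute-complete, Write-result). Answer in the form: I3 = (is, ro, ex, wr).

[I1] 1/2/3/4
[I2] 2/3/8/9
[I3] 5/6/11/12  (WAW R5: wait I1 write@4)
[I4] 6/7/9/10
[I5] 11/12/17/18  (WAW R1: wait I4 write@10)

I3 = (5, 6, 11, 12)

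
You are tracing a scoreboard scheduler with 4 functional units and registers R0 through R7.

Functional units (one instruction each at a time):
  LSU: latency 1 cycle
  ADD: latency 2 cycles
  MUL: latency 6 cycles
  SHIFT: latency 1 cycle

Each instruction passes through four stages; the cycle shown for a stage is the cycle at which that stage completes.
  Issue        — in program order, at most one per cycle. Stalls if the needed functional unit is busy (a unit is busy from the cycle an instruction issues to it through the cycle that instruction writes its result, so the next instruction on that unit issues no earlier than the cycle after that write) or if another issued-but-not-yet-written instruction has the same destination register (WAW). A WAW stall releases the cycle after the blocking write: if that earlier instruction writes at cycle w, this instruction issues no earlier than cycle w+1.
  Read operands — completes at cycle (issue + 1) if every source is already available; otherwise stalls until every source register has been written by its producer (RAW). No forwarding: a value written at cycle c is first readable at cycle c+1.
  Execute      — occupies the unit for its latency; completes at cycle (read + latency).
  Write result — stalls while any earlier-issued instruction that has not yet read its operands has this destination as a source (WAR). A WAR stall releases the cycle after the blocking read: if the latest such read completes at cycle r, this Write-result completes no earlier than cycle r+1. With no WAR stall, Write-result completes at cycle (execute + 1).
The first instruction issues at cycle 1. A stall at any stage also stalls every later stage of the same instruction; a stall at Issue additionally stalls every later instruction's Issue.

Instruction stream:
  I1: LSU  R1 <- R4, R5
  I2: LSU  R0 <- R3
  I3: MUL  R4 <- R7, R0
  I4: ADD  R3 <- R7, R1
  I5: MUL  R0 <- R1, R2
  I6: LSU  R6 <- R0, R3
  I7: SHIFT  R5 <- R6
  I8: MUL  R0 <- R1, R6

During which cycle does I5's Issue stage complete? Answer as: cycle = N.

cycle = 17

cycle 1: I1 dispatched to LSU
cycle 2: I1 operands ready
cycle 3: I1 complete
cycle 4: R1←I1
cycle 5: I2 dispatched to LSU
cycle 6: I2 operands ready, I3 dispatched to MUL
cycle 7: I2 complete, I4 dispatched to ADD
cycle 8: R0←I2, I4 operands ready
cycle 9: I3 operands ready
cycle 10: I4 complete
cycle 11: R3←I4
cycle 15: I3 complete
cycle 16: R4←I3
cycle 17: I5 dispatched to MUL
cycle 18: I5 operands ready, I6 dispatched to LSU
cycle 19: I7 dispatched to SHIFT
cycle 24: I5 complete
cycle 25: R0←I5
cycle 26: I6 operands ready, I8 dispatched to MUL
cycle 27: I6 complete
cycle 28: R6←I6
cycle 29: I7 operands ready, I8 operands ready
cycle 30: I7 complete
cycle 31: R5←I7
cycle 35: I8 complete
cycle 36: R0←I8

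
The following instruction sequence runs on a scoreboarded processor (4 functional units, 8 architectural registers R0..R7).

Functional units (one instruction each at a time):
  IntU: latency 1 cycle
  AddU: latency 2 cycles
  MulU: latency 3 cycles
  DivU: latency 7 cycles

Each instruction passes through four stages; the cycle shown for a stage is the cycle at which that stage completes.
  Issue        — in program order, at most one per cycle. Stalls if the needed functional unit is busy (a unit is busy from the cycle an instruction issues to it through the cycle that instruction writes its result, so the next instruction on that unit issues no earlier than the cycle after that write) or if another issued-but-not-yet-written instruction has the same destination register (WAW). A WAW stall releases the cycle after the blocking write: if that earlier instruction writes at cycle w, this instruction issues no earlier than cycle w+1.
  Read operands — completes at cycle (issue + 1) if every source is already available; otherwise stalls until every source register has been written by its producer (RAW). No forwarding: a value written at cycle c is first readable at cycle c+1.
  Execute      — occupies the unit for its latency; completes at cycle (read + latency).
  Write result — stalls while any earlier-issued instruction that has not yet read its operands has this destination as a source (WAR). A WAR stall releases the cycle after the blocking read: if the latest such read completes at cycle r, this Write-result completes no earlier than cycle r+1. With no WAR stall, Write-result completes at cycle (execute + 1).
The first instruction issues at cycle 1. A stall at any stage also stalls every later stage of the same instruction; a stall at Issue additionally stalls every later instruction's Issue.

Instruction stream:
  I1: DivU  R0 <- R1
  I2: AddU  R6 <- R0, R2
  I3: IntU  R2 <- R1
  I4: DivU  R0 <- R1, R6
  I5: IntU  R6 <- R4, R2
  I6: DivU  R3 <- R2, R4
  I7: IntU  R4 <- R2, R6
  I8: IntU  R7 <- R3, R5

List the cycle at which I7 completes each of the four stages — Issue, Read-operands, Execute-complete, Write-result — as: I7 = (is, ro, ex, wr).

I7 = (25, 26, 27, 28)

I1 -> (1, 2, 9, 10)
I2 -> (2, 11, 13, 14)  // RAW R0: wait I1 write@10
I3 -> (3, 4, 5, 12)  // WAR R2: wait I2 read@11
I4 -> (11, 15, 22, 23)  // struct: DivU busy until I1 writes@10, RAW R6: wait I2 write@14
I5 -> (15, 16, 17, 18)  // WAW R6: wait I2 write@14
I6 -> (24, 25, 32, 33)  // struct: DivU busy until I4 writes@23
I7 -> (25, 26, 27, 28)
I8 -> (29, 34, 35, 36)  // struct: IntU busy until I7 writes@28, RAW R3: wait I6 write@33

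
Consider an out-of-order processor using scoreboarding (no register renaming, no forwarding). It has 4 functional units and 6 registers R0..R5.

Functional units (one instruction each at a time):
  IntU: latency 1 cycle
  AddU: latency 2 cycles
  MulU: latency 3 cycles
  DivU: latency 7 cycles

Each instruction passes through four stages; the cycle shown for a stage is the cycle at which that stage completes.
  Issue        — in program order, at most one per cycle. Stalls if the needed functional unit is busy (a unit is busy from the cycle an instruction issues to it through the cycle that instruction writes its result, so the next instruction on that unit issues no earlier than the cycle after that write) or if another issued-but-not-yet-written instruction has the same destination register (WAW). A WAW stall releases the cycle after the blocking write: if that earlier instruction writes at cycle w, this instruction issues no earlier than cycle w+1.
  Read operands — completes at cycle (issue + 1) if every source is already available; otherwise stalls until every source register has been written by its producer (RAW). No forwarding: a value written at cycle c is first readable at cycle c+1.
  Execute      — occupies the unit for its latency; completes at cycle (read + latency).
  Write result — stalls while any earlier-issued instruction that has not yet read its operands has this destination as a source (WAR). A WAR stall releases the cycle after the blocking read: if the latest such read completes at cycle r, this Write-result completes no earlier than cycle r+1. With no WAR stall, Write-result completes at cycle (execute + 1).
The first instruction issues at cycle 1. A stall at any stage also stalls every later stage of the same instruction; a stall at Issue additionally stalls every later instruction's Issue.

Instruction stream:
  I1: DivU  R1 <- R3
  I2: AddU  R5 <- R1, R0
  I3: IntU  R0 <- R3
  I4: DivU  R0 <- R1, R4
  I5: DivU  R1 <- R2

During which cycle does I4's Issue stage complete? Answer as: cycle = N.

cycle = 13

c1: I1 issues→DivU
c2: I1 reads, I2 issues→AddU
c3: I3 issues→IntU
c4: I3 reads
c5: I3 exec-done
c9: I1 exec-done
c10: I1 writes R1
c11: I2 reads
c12: I3 writes R0
c13: I2 exec-done, I4 issues→DivU
c14: I2 writes R5, I4 reads
c21: I4 exec-done
c22: I4 writes R0
c23: I5 issues→DivU
c24: I5 reads
c31: I5 exec-done
c32: I5 writes R1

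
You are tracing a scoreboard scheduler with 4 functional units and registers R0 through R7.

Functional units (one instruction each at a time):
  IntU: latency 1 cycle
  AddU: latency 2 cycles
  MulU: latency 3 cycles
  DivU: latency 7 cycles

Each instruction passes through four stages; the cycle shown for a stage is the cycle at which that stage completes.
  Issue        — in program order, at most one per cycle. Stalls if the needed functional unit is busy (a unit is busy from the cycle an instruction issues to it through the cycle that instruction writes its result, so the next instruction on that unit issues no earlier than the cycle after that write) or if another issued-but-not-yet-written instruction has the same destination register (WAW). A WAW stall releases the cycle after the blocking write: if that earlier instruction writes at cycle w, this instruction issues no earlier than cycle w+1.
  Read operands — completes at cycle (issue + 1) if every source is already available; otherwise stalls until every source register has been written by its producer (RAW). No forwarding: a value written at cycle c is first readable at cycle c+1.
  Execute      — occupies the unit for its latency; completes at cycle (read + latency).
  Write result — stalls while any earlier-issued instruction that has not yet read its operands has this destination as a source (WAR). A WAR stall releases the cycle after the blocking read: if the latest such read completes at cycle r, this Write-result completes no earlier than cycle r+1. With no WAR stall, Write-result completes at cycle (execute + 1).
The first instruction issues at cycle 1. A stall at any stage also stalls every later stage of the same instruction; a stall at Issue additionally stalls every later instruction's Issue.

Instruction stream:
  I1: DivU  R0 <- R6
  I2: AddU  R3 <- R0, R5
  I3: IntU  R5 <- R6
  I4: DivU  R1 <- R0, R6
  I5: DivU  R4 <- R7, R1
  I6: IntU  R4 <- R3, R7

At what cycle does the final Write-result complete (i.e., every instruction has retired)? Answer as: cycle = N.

I1  is:1  ro:2  ex:9  wr:10
I2  is:2  ro:11  ex:13  wr:14  — RAW R0: wait I1 write@10
I3  is:3  ro:4  ex:5  wr:12  — WAR R5: wait I2 read@11
I4  is:11  ro:12  ex:19  wr:20  — struct: DivU busy until I1 writes@10
I5  is:21  ro:22  ex:29  wr:30  — struct: DivU busy until I4 writes@20
I6  is:31  ro:32  ex:33  wr:34  — WAW R4: wait I5 write@30

cycle = 34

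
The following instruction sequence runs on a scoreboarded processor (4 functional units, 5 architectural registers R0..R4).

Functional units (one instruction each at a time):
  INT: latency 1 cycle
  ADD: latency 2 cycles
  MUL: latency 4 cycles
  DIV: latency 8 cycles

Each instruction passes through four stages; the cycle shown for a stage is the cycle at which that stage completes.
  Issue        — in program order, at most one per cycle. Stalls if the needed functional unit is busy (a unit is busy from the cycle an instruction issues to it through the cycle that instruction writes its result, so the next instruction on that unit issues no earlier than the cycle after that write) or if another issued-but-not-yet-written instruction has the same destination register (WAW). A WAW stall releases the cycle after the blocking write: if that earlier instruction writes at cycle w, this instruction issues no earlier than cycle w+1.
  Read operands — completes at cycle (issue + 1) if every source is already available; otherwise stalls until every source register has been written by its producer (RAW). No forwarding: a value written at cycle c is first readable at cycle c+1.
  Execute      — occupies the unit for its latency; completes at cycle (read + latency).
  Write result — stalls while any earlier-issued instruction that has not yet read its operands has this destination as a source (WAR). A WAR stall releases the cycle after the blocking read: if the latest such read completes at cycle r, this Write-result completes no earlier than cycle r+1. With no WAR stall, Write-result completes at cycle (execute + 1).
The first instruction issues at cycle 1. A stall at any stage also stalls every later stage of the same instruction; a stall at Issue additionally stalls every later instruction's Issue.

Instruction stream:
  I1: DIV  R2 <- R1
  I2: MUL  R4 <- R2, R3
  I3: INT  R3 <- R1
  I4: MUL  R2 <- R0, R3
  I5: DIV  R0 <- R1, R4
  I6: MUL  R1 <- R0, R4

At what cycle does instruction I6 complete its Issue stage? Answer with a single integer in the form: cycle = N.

I1 -> (1, 2, 10, 11)
I2 -> (2, 12, 16, 17)  // RAW R2: wait I1 write@11
I3 -> (3, 4, 5, 13)  // WAR R3: wait I2 read@12
I4 -> (18, 19, 23, 24)  // struct: MUL busy until I2 writes@17
I5 -> (19, 20, 28, 29)
I6 -> (25, 30, 34, 35)  // struct: MUL busy until I4 writes@24, RAW R0: wait I5 write@29

cycle = 25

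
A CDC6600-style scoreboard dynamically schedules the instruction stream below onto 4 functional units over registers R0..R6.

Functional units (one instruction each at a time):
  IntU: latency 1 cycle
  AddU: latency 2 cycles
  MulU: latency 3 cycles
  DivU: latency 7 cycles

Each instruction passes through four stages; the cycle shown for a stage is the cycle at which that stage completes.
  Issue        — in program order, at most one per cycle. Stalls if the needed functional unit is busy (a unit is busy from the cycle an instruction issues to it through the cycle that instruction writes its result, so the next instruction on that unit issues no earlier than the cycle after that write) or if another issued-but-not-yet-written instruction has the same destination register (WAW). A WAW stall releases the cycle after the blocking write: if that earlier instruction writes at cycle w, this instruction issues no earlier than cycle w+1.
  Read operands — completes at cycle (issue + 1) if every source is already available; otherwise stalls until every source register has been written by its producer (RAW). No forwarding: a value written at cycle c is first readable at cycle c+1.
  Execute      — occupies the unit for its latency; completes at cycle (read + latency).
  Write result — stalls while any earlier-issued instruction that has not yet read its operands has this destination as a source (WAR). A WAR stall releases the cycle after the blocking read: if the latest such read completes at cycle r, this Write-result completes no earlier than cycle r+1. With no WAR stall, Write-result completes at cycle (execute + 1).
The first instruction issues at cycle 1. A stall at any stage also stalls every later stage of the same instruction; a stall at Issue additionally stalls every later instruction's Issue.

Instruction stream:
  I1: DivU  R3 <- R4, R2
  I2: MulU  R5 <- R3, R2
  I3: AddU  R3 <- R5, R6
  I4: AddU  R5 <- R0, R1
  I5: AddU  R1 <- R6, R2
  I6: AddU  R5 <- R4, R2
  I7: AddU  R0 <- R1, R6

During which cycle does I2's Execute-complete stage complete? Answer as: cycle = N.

  I1 | 1 | 2 | 9 | 10
  I2 | 2 | 11 | 14 | 15   RAW R3: wait I1 write@10
  I3 | 11 | 16 | 18 | 19   WAW R3: wait I1 write@10 · RAW R5: wait I2 write@15
  I4 | 20 | 21 | 23 | 24   struct: AddU busy until I3 writes@19
  I5 | 25 | 26 | 28 | 29   struct: AddU busy until I4 writes@24
  I6 | 30 | 31 | 33 | 34   struct: AddU busy until I5 writes@29
  I7 | 35 | 36 | 38 | 39   struct: AddU busy until I6 writes@34

cycle = 14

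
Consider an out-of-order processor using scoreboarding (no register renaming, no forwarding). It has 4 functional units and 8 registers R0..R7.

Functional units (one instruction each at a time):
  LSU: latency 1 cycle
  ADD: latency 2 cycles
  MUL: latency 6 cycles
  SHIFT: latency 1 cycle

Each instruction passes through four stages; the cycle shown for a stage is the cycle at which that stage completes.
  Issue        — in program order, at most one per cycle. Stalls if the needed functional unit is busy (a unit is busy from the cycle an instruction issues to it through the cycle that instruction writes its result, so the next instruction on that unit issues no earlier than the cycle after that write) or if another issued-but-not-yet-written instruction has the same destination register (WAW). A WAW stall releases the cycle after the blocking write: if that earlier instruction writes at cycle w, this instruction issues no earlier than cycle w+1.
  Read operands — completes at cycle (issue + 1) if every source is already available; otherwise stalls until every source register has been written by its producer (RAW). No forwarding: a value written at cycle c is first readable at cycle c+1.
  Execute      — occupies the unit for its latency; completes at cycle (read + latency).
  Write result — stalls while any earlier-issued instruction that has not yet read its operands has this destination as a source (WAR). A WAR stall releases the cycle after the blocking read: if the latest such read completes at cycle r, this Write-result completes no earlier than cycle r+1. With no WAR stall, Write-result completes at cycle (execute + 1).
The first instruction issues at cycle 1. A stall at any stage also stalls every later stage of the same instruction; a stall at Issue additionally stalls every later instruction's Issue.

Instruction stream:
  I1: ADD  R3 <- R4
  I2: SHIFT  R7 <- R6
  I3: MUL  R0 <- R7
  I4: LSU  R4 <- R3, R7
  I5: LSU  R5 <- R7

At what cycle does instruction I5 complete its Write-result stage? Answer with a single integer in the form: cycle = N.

cycle = 12

t=1  I1 dispatched to ADD
t=2  I1 operands ready, I2 dispatched to SHIFT
t=3  I2 operands ready, I3 dispatched to MUL
t=4  I1 complete, I2 complete, I4 dispatched to LSU
t=5  R3←I1, R7←I2
t=6  I3 operands ready, I4 operands ready
t=7  I4 complete
t=8  R4←I4
t=9  I5 dispatched to LSU
t=10  I5 operands ready
t=11  I5 complete
t=12  I3 complete, R5←I5
t=13  R0←I3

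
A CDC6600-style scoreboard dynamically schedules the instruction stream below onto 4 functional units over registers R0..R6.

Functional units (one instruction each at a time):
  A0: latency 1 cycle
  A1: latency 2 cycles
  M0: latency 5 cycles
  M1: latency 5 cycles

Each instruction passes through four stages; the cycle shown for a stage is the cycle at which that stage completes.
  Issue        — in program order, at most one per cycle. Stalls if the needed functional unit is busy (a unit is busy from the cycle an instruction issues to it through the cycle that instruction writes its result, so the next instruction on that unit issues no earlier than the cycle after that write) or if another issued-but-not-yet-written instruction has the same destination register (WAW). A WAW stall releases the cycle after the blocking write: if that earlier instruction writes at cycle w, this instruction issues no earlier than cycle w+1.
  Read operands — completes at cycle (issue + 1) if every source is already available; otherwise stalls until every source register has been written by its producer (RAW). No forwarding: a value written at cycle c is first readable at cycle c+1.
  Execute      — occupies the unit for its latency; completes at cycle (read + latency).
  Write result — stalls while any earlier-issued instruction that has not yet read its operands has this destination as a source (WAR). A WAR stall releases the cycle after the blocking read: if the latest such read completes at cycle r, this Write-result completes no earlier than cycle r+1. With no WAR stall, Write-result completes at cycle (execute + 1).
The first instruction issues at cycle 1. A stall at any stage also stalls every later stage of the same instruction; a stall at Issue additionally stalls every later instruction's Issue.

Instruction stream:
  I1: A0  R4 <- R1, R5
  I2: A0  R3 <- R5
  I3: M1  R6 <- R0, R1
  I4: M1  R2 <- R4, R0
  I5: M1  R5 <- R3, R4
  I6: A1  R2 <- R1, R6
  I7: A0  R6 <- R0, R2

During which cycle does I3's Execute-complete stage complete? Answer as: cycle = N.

[1] I1 dispatched to A0
[2] I1 operands ready
[3] I1 complete
[4] R4←I1
[5] I2 dispatched to A0
[6] I2 operands ready; I3 dispatched to M1
[7] I2 complete; I3 operands ready
[8] R3←I2
[12] I3 complete
[13] R6←I3
[14] I4 dispatched to M1
[15] I4 operands ready
[20] I4 complete
[21] R2←I4
[22] I5 dispatched to M1
[23] I5 operands ready; I6 dispatched to A1
[24] I6 operands ready; I7 dispatched to A0
[26] I6 complete
[27] R2←I6
[28] I5 complete; I7 operands ready
[29] R5←I5; I7 complete
[30] R6←I7

cycle = 12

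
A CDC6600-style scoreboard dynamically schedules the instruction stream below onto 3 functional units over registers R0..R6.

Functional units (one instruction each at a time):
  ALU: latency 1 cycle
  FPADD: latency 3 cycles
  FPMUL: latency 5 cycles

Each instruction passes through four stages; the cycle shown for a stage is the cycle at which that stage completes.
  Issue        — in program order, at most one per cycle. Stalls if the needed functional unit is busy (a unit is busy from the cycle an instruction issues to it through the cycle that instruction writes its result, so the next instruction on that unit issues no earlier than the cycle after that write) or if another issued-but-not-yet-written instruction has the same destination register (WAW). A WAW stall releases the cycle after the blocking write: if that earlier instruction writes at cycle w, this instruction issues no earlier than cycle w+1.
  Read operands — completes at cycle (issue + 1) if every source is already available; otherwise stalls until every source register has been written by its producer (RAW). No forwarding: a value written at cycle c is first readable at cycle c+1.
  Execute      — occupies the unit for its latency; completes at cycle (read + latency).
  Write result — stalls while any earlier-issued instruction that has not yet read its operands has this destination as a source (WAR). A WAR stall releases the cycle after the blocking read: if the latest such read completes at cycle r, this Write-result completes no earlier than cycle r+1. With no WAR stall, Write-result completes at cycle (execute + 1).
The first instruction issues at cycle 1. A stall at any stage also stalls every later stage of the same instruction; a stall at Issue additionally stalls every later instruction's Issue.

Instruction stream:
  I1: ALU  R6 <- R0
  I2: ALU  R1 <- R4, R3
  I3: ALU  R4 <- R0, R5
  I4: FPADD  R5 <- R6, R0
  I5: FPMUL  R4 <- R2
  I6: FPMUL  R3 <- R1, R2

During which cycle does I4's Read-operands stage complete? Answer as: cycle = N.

t=1  issue I1 (ALU)
t=2  I1 read-ops
t=3  I1 finished on ALU
t=4  I1→R6
t=5  issue I2 (ALU)
t=6  I2 read-ops
t=7  I2 finished on ALU
t=8  I2→R1
t=9  issue I3 (ALU)
t=10  I3 read-ops | issue I4 (FPADD)
t=11  I3 finished on ALU | I4 read-ops
t=12  I3→R4
t=13  issue I5 (FPMUL)
t=14  I4 finished on FPADD | I5 read-ops
t=15  I4→R5
t=19  I5 finished on FPMUL
t=20  I5→R4
t=21  issue I6 (FPMUL)
t=22  I6 read-ops
t=27  I6 finished on FPMUL
t=28  I6→R3

cycle = 11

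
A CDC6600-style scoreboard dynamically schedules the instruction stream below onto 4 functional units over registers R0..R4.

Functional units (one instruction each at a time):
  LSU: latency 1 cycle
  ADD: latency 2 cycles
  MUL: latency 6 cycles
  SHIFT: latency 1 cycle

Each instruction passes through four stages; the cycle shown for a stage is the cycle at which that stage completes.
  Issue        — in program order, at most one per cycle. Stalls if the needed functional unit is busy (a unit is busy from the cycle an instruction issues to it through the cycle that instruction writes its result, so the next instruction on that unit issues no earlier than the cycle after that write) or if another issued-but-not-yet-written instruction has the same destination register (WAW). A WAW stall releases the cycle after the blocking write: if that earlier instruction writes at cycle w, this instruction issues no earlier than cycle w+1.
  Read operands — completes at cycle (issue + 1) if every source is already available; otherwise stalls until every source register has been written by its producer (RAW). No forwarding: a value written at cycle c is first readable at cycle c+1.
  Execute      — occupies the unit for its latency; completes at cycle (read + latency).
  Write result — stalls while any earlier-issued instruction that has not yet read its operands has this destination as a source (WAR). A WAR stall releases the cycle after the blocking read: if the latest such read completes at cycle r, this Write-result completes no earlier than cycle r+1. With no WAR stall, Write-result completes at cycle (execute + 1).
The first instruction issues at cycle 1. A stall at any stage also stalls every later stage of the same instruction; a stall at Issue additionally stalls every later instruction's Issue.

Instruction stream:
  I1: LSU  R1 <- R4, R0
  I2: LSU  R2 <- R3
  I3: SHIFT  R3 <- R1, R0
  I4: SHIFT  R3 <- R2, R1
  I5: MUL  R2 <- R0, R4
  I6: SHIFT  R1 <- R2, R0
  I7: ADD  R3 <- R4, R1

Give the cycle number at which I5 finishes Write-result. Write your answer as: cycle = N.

1) issue 1, read 2, done 3, write 4
2) issue 5, read 6, done 7, write 8  <struct: LSU busy until I1 writes@4>
3) issue 6, read 7, done 8, write 9
4) issue 10, read 11, done 12, write 13  <struct: SHIFT busy until I3 writes@9>
5) issue 11, read 12, done 18, write 19
6) issue 14, read 20, done 21, write 22  <struct: SHIFT busy until I4 writes@13 / RAW R2: wait I5 write@19>
7) issue 15, read 23, done 25, write 26  <RAW R1: wait I6 write@22>

cycle = 19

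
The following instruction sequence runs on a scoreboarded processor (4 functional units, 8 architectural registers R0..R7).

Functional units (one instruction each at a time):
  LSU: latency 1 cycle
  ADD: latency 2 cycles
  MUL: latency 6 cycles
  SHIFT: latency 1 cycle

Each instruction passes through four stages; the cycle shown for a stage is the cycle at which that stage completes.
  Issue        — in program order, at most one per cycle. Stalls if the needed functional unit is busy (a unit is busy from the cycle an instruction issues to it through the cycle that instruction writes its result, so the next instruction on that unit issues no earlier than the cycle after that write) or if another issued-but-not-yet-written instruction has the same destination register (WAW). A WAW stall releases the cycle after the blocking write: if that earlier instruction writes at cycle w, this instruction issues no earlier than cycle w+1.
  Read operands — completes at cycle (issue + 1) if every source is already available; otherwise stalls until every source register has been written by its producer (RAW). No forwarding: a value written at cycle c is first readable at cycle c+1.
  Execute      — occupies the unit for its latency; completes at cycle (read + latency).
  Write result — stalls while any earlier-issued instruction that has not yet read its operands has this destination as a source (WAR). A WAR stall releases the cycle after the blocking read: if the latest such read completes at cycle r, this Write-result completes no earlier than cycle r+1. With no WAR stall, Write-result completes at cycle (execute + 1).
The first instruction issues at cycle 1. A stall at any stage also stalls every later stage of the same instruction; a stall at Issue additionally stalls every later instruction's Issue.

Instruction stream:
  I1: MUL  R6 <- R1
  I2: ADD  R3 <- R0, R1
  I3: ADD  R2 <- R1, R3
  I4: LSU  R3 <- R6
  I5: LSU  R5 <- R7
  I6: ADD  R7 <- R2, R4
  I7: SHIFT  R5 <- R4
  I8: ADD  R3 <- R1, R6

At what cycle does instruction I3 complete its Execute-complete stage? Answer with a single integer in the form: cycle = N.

cycle = 10

cycle 1: issue I1 (MUL)
cycle 2: I1 read-ops · issue I2 (ADD)
cycle 3: I2 read-ops
cycle 5: I2 finished on ADD
cycle 6: I2→R3
cycle 7: issue I3 (ADD)
cycle 8: I1 finished on MUL · I3 read-ops · issue I4 (LSU)
cycle 9: I1→R6
cycle 10: I3 finished on ADD · I4 read-ops
cycle 11: I3→R2 · I4 finished on LSU
cycle 12: I4→R3
cycle 13: issue I5 (LSU)
cycle 14: I5 read-ops · issue I6 (ADD)
cycle 15: I5 finished on LSU · I6 read-ops
cycle 16: I5→R5
cycle 17: I6 finished on ADD · issue I7 (SHIFT)
cycle 18: I6→R7 · I7 read-ops
cycle 19: I7 finished on SHIFT · issue I8 (ADD)
cycle 20: I7→R5 · I8 read-ops
cycle 22: I8 finished on ADD
cycle 23: I8→R3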